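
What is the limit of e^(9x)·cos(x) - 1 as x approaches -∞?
Evaluate the dominant behaviour as x → -∞; each term tends to a finite value or vanishes.
Limit = -1.

Final answer: -1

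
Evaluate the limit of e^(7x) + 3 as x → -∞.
Evaluate the dominant behaviour as x → -∞; each term tends to a finite value or vanishes.
Limit = 3.

Final answer: 3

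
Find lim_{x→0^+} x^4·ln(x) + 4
The product is a 0·∞ indeterminate form at x → 0⁺.
Rewrite the product as ln(x) / x^(-4) and apply L'Hôpital, or use the standard hierarchy x^(-4) ≫ |ln x| as x → 0⁺.
The indeterminate product → 0, so the limit = 4.

Final answer: 4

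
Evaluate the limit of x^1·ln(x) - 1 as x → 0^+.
The product is a 0·∞ indeterminate form at x → 0⁺.
Rewrite the product as ln(x) / x^(-1) and apply L'Hôpital, or use the standard hierarchy x^(-1) ≫ |ln x| as x → 0⁺.
The indeterminate product → 0, so the limit = -1.

Final answer: -1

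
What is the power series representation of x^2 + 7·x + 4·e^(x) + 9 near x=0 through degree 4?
x^4/6 + 2·x^3/3 + 3·x^2 + 11·x + 13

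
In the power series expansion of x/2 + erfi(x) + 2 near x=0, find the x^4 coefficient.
Expand to order 4: x/2 + erfi(x) + 2 = 2·x^3/(3·√(π)) + x·(1/2 + 2/√(π)) + 2 + O(x^5).
The coefficient of x^4 is 0.

Final answer: 0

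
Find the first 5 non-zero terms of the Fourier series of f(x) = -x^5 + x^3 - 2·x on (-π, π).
(-256 - 2·π^4 + 42·π^2)·sin(x) + (-6·π^2 + 11 + π^4)·sin(2·x) + (-2·π^4/3 - 224/81 + 58·π^2/27)·sin(3·x) + (-9·π^2/8 + 91/64 + π^4/2)·sin(4·x) + (-2·π^4/5 - 608/625 + 18·π^2/25)·sin(5·x)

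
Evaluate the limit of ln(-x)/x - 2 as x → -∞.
The quotient is an ∞/∞ indeterminate form as x → -∞.
Compare growth rates of the dominant terms (exponentials ≫ polynomials ≫ logarithms), or apply L'Hôpital's rule; the quotient → 0.
Adding the constant: 0 - 2 = -2. Limit = -2.

Final answer: -2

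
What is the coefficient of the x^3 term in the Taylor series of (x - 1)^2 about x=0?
Expand to order 3: (x - 1)^2 = x^2 - 2·x + 1 + O(x^4).
The coefficient of x^3 is 0.

Final answer: 0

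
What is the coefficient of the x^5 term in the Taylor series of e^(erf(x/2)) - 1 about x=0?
Expand to order 5: e^(erf(x/2)) - 1 = x^5·(-1/(24·π^(3/2)) + 1/(120·π^(5/2)) + 1/(160·√(π))) + x^4·(-1/(12·π) + 1/(24·π^2)) + x^3·(-1/(12·√(π)) + 1/(6·π^(3/2))) + x^2/(2·π) + x/√(π) + O(x^6).
The coefficient of x^5 is -1/(24·π^(3/2)) + 1/(120·π^(5/2)) + 1/(160·√(π)).

Final answer: -1/(24·π^(3/2)) + 1/(120·π^(5/2)) + 1/(160·√(π))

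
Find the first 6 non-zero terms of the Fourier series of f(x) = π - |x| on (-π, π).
4·cos(x)/π + 4·cos(3·x)/(9·π) + 4·cos(5·x)/(25·π) + 4·cos(7·x)/(49·π) + 4·cos(9·x)/(81·π) + π/2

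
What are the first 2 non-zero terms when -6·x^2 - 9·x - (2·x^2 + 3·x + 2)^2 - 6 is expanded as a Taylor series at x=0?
-21·x - 10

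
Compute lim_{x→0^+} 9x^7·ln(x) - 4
The product is a 0·∞ indeterminate form at x → 0⁺.
Rewrite the product as 9·ln(x) / x^(-7) and apply L'Hôpital, or use the standard hierarchy x^(-7) ≫ |ln x| as x → 0⁺.
The indeterminate product → 0, so the limit = -4.

Final answer: -4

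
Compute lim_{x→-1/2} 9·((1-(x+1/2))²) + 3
Direct substitution at x = -1/2 gives 12.

Final answer: 12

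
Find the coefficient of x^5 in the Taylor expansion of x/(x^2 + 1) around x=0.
Expand to order 5: x/(x^2 + 1) = x^5 - x^3 + x + O(x^6).
The coefficient of x^5 is 1.

Final answer: 1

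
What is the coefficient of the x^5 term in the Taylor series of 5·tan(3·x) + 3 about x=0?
Expand to order 5: 5·tan(3·x) + 3 = 162·x^5 + 45·x^3 + 15·x + 3 + O(x^6).
The coefficient of x^5 is 162.

Final answer: 162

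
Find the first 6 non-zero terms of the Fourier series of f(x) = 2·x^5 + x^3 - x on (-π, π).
(-78·π^2 + 4·π^4 + 466)·sin(x) + (-2·π^4 - 25/2 + 9·π^2)·sin(2·x) + (-62·π^2/27 + 70/81 + 4·π^4/3)·sin(3·x) + (-π^4 + 7/32 + 3·π^2/4)·sin(4·x) + (-6·π^2/25 - 214/625 + 4·π^4/5)·sin(5·x) + (-2·π^4/3 + 53/162 + π^2/27)·sin(6·x)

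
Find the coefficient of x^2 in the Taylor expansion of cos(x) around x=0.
Expand to order 2: cos(x) = 1 - x^2/2 + O(x^3).
The coefficient of x^2 is -1/2.

Final answer: -1/2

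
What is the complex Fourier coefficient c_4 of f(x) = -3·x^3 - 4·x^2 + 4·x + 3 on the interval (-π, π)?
Compute the real Fourier coefficients first: a_4 = -1, b_4 = -41/16 + 3·π^2/2.
Then c_4 = (a_4 − i·b_4)/2 = -1/2 - 3·i·π^2/4 + 41·i/32.

Final answer: -1/2 - 3·i·π^2/4 + 41·i/32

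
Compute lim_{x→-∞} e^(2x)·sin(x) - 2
Evaluate the dominant behaviour as x → -∞; each term tends to a finite value or vanishes.
Limit = -2.

Final answer: -2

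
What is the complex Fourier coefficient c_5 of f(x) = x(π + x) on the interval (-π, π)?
Compute the real Fourier coefficients first: a_5 = -4/25, b_5 = 2·π/5.
Then c_5 = (a_5 − i·b_5)/2 = -2/25 - i·π/5.

Final answer: -2/25 - i·π/5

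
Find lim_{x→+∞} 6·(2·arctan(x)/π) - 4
Evaluate the dominant behaviour as x → +∞; each term tends to a finite value or vanishes.
Limit = 2.

Final answer: 2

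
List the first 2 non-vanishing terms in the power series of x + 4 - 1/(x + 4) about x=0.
17·x/16 + 15/4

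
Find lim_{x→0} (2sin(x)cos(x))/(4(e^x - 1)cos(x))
Both numerator and denominator → 0 as x → 0; this is a 0/0 indeterminate form.
Expand each to leading order near x = 0: numerator ~ 2·x, denominator ~ 4·x.
The limit of the ratio is 1/2.

Final answer: 1/2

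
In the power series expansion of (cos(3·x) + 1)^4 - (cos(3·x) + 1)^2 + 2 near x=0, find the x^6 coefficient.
Expand to order 6: (cos(3·x) + 1)^4 - (cos(3·x) + 1)^2 + 2 = -58239·x^6/40 + 2241·x^4/4 - 126·x^2 + 14 + O(x^7).
The coefficient of x^6 is -58239/40.

Final answer: -58239/40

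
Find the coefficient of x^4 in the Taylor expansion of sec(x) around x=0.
Expand to order 4: sec(x) = 5·x^4/24 + x^2/2 + 1 + O(x^5).
The coefficient of x^4 is 5/24.

Final answer: 5/24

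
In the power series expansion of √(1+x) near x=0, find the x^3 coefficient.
Expand to order 3: √(1+x) = x^3/16 - x^2/8 + x/2 + 1 + O(x^4).
The coefficient of x^3 is 1/16.

Final answer: 1/16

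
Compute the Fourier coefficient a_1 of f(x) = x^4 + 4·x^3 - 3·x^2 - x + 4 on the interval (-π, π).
a_1 = (1/π) ∫_{-π}^{π} f(x)·cos(1x) dx.
Evaluate the integral (use parity and integration by parts as needed): a_1 = 60 - 8·π^2.

Final answer: 60 - 8·π^2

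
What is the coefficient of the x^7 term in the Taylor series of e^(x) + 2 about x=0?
Expand to order 7: e^(x) + 2 = x^7/5040 + x^6/720 + x^5/120 + x^4/24 + x^3/6 + x^2/2 + x + 3 + O(x^8).
The coefficient of x^7 is 1/5040.

Final answer: 1/5040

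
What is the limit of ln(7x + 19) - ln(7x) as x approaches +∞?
This is an ∞ − ∞ indeterminate form.
Combine the logarithms: ln(7x+19) − ln(7x) = ln((7x+19)/(7x)) = ln(1 + 19/(7x)) → ln(1) = 0.
Limit = 0.

Final answer: 0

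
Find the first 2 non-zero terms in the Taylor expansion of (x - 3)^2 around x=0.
9 - 6·x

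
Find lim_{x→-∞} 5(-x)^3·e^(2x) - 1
The product is a 0·∞ indeterminate form at x → -∞.
Rewrite the product as 5(-x)^3 / e^(-2x) (an ∞/∞ form) and apply L'Hôpital, or use the standard hierarchy e^(2|x|) ≫ |(-x)^3| as x → -∞.
The indeterminate product → 0, so the limit = -1.

Final answer: -1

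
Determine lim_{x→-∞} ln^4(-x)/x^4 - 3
The quotient is an ∞/∞ indeterminate form as x → -∞.
Compare growth rates of the dominant terms (exponentials ≫ polynomials ≫ logarithms), or apply L'Hôpital's rule; the quotient → 0.
Adding the constant: 0 - 3 = -3. Limit = -3.

Final answer: -3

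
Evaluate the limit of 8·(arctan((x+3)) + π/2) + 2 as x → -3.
Direct substitution at x = -3 gives 2 + 4·π.

Final answer: 2 + 4·π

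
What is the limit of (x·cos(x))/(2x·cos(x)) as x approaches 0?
Both numerator and denominator → 0 as x → 0; this is a 0/0 indeterminate form.
Expand each to leading order near x = 0: numerator ~ x, denominator ~ 2·x.
The limit of the ratio is 1/2.

Final answer: 1/2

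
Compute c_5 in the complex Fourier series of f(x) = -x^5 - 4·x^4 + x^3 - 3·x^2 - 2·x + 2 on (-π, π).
Compute the real Fourier coefficients first: a_5 = 108/625 + 32·π^2/25, b_5 = -2·π^4/5 - 608/625 + 18·π^2/25.
Then c_5 = (a_5 − i·b_5)/2 = 54/625 + 16·π^2/25 - 9·i·π^2/25 + 304·i/625 + i·π^4/5.

Final answer: 54/625 + 16·π^2/25 - 9·i·π^2/25 + 304·i/625 + i·π^4/5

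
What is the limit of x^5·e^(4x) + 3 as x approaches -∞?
The product is a 0·∞ indeterminate form at x → -∞.
Rewrite the product as x^5 / e^(-4x) (an ∞/∞ form) and apply L'Hôpital, or use the standard hierarchy e^(4|x|) ≫ |x^5| as x → -∞.
The indeterminate product → 0, so the limit = 3.

Final answer: 3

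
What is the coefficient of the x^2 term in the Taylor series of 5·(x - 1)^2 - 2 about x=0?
Expand to order 2: 5·(x - 1)^2 - 2 = 5·x^2 - 10·x + 3 + O(x^3).
The coefficient of x^2 is 5.

Final answer: 5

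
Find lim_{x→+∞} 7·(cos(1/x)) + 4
Evaluate the dominant behaviour as x → +∞; each term tends to a finite value or vanishes.
Limit = 11.

Final answer: 11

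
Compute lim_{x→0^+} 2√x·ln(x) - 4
The product is a 0·∞ indeterminate form at x → 0⁺.
Rewrite the product as 2·ln(x) / x^(-1/2) and apply L'Hôpital, or use the standard hierarchy x^(-1/2) ≫ |ln x| as x → 0⁺.
The indeterminate product → 0, so the limit = -4.

Final answer: -4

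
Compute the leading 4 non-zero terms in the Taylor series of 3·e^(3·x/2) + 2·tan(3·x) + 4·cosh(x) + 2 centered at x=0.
315·x^3/16 + 43·x^2/8 + 21·x/2 + 9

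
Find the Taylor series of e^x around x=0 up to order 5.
x^5/120 + x^4/24 + x^3/6 + x^2/2 + x + 1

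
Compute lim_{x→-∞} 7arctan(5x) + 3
Evaluate the dominant behaviour as x → -∞; each term tends to a finite value or vanishes.
Limit = 3 - 7·π/2.

Final answer: 3 - 7·π/2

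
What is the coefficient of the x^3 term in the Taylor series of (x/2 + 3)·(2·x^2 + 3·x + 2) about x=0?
Expand to order 3: (x/2 + 3)·(2·x^2 + 3·x + 2) = x^3 + 15·x^2/2 + 10·x + 6 + O(x^4).
The coefficient of x^3 is 1.

Final answer: 1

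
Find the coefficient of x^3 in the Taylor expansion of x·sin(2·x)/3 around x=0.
Expand to order 3: x·sin(2·x)/3 = 2·x^2/3 + O(x^4).
The coefficient of x^3 is 0.

Final answer: 0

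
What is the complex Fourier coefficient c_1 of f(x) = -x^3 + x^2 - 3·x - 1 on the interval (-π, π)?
Compute the real Fourier coefficients first: a_1 = -4, b_1 = 6 - 2·π^2.
Then c_1 = (a_1 − i·b_1)/2 = -2 - 3·i + i·π^2.

Final answer: -2 - 3·i + i·π^2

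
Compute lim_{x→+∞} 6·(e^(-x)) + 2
Evaluate the dominant behaviour as x → +∞; each term tends to a finite value or vanishes.
Limit = 2.

Final answer: 2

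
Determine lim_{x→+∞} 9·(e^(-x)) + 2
Evaluate the dominant behaviour as x → +∞; each term tends to a finite value or vanishes.
Limit = 2.

Final answer: 2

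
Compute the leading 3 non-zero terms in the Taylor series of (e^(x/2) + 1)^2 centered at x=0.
3·x^2/4 + 2·x + 4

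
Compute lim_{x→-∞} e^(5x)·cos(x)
Evaluate the dominant behaviour as x → -∞; each term tends to a finite value or vanishes.
Limit = 0.

Final answer: 0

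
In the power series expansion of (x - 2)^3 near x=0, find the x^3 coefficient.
Expand to order 3: (x - 2)^3 = x^3 - 6·x^2 + 12·x - 8 + O(x^4).
The coefficient of x^3 is 1.

Final answer: 1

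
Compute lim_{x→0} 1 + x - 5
Direct substitution at x = 0 gives -4.

Final answer: -4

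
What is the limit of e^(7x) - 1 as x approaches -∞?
Evaluate the dominant behaviour as x → -∞; each term tends to a finite value or vanishes.
Limit = -1.

Final answer: -1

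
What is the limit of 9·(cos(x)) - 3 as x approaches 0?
Direct substitution at x = 0 gives 6.

Final answer: 6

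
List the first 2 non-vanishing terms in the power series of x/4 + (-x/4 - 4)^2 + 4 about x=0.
9·x/4 + 20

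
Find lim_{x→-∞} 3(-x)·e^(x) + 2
The product is a 0·∞ indeterminate form at x → -∞.
Rewrite the product as 3(-x) / e^(-x) (an ∞/∞ form) and apply L'Hôpital, or use the standard hierarchy e^(|x|) ≫ |(-x)| as x → -∞.
The indeterminate product → 0, so the limit = 2.

Final answer: 2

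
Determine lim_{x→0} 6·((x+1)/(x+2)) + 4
Direct substitution at x = 0 gives 7.

Final answer: 7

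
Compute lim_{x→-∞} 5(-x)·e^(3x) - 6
The product is a 0·∞ indeterminate form at x → -∞.
Rewrite the product as 5(-x) / e^(-3x) (an ∞/∞ form) and apply L'Hôpital, or use the standard hierarchy e^(3|x|) ≫ |(-x)| as x → -∞.
The indeterminate product → 0, so the limit = -6.

Final answer: -6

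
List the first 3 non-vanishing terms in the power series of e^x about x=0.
x^2/2 + x + 1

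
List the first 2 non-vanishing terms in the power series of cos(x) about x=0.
1 - x^2/2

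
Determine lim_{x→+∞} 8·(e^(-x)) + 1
Evaluate the dominant behaviour as x → +∞; each term tends to a finite value or vanishes.
Limit = 1.

Final answer: 1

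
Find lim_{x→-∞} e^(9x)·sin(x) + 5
Evaluate the dominant behaviour as x → -∞; each term tends to a finite value or vanishes.
Limit = 5.

Final answer: 5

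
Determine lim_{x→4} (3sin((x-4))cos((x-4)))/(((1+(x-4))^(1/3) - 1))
Both numerator and denominator → 0 as x → 4; this is a 0/0 indeterminate form.
Expand each to leading order near x = 4: numerator ~ 3·(x - 4), denominator ~ (x - 4)/3.
The limit of the ratio is 9.

Final answer: 9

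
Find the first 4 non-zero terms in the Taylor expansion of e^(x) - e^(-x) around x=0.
x^7/2520 + x^5/60 + x^3/3 + 2·x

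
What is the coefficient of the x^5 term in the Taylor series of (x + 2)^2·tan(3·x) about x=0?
Expand to order 5: (x + 2)^2·tan(3·x) = 693·x^5/5 + 36·x^4 + 39·x^3 + 12·x^2 + 12·x + O(x^6).
The coefficient of x^5 is 693/5.

Final answer: 693/5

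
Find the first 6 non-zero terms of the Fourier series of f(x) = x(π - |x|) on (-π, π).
8·sin(x)/π + 8·sin(3·x)/(27·π) + 8·sin(5·x)/(125·π) + 8·sin(7·x)/(343·π) + 8·sin(9·x)/(729·π) + 8·sin(11·x)/(1331·π)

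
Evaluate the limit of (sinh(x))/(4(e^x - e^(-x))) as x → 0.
Both numerator and denominator → 0 as x → 0; this is a 0/0 indeterminate form.
Expand each to leading order near x = 0: numerator ~ x, denominator ~ 8·x.
The limit of the ratio is 1/8.

Final answer: 1/8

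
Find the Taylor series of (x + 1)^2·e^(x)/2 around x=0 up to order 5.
31·x^5/240 + 7·x^4/16 + 13·x^3/12 + 7·x^2/4 + 3·x/2 + 1/2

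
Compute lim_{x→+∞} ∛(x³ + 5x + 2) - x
This is an ∞ − ∞ indeterminate form.
Multiply by (A² + AB + B²)/(A² + AB + B²) where A = ∛(x³+5x + 2), B = x to use A³ − B³ = (A−B)(A²+AB+B²); the x³ terms cancel, leaving (5x + 2)/(A²+AB+B²) with denominator ~ 3x², so the limit is 0.
Limit = 0.

Final answer: 0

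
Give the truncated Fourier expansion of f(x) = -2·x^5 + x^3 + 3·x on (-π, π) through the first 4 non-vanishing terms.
(-486 - 4·π^4 + 82·π^2)·sin(x) + (-11·π^2 + 27/2 + 2·π^4)·sin(2·x) + (-4·π^4/3 - 34/81 + 98·π^2/27)·sin(3·x) + (-7·π^2/4 - 27/32 + π^4)·sin(4·x)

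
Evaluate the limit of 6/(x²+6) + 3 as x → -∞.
Evaluate the dominant behaviour as x → -∞; each term tends to a finite value or vanishes.
Limit = 3.

Final answer: 3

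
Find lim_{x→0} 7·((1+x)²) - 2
Direct substitution at x = 0 gives 5.

Final answer: 5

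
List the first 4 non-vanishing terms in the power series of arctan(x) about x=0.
-x^7/7 + x^5/5 - x^3/3 + x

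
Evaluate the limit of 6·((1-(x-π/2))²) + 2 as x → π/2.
Direct substitution at x = π/2 gives 8.

Final answer: 8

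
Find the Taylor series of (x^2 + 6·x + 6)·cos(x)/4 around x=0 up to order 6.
x^6/120 + x^5/16 - x^4/16 - 3·x^3/4 - x^2/2 + 3·x/2 + 3/2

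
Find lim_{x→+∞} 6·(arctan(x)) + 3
Evaluate the dominant behaviour as x → +∞; each term tends to a finite value or vanishes.
Limit = 3 + 3·π.

Final answer: 3 + 3·π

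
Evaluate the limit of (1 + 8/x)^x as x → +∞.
As x → +∞: this is the defining limit (1 + 8/x)^x → e^8.
Limit = e^(8).

Final answer: e^(8)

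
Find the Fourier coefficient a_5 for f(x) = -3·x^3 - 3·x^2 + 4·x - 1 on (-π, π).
a_5 = (1/π) ∫_{-π}^{π} f(x)·cos(5x) dx.
Evaluate the integral (use parity and integration by parts as needed): a_5 = 12/25.

Final answer: 12/25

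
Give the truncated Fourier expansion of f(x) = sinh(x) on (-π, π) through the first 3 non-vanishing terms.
sin(x)·sinh(π)/π - 4·sin(2·x)·sinh(π)/(5·π) + 3·sin(3·x)·sinh(π)/(5·π)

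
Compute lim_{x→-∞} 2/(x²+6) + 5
Evaluate the dominant behaviour as x → -∞; each term tends to a finite value or vanishes.
Limit = 5.

Final answer: 5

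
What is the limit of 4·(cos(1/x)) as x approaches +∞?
Evaluate the dominant behaviour as x → +∞; each term tends to a finite value or vanishes.
Limit = 4.

Final answer: 4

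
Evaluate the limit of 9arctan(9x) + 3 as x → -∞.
Evaluate the dominant behaviour as x → -∞; each term tends to a finite value or vanishes.
Limit = 3 - 9·π/2.

Final answer: 3 - 9·π/2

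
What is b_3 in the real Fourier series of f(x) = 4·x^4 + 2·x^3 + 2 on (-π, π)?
b_3 = (1/π) ∫_{-π}^{π} f(x)·sin(3x) dx.
Evaluate the integral (use parity and integration by parts as needed): b_3 = -8/9 + 4·π^2/3.

Final answer: -8/9 + 4·π^2/3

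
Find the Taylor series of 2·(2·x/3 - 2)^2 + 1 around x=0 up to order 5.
8·x^2/9 - 16·x/3 + 9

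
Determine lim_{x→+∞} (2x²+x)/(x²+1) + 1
Evaluate the dominant behaviour as x → +∞; each term tends to a finite value or vanishes.
Limit = 3.

Final answer: 3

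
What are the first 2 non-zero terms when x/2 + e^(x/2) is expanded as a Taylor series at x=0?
x + 1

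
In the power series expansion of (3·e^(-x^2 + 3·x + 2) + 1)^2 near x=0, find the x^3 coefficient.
Expand to order 3: (3·e^(-x^2 + 3·x + 2) + 1)^2 = x^3·(1 + 3·e^(2))^2·(9·e^(2)/(1 + 3·e^(2)) + 189·e^(4)/(1 + 3·e^(2))^2) + x^2·(1 + 3·e^(2))^2·(21·e^(2)/(1 + 3·e^(2)) + 81·e^(4)/(1 + 3·e^(2))^2) + 18·x·(1 + 3·e^(2))·e^(2) + (1 + 3·e^(2))^2 + O(x^4).
The coefficient of x^3 is (1 + 3·e^(2))^2·(9·e^(2)/(1 + 3·e^(2)) + 189·e^(4)/(1 + 3·e^(2))^2).

Final answer: (1 + 3·e^(2))^2·(9·e^(2)/(1 + 3·e^(2)) + 189·e^(4)/(1 + 3·e^(2))^2)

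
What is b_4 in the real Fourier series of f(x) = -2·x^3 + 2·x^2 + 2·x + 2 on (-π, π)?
b_4 = (1/π) ∫_{-π}^{π} f(x)·sin(4x) dx.
Evaluate the integral (use parity and integration by parts as needed): b_4 = -11/8 + π^2.

Final answer: -11/8 + π^2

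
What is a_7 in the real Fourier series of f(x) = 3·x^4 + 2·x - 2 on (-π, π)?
a_7 = (1/π) ∫_{-π}^{π} f(x)·cos(7x) dx.
Evaluate the integral (use parity and integration by parts as needed): a_7 = 144/2401 - 24·π^2/49.

Final answer: 144/2401 - 24·π^2/49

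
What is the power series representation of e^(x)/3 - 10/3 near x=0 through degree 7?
x^7/15120 + x^6/2160 + x^5/360 + x^4/72 + x^3/18 + x^2/6 + x/3 - 3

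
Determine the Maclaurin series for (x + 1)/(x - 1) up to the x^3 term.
-2·x^3 - 2·x^2 - 2·x - 1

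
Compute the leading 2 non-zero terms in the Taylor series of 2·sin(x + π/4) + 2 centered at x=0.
√(2)·x + √(2) + 2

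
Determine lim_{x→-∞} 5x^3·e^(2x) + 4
The product is a 0·∞ indeterminate form at x → -∞.
Rewrite the product as 5x^3 / e^(-2x) (an ∞/∞ form) and apply L'Hôpital, or use the standard hierarchy e^(2|x|) ≫ |x^3| as x → -∞.
The indeterminate product → 0, so the limit = 4.

Final answer: 4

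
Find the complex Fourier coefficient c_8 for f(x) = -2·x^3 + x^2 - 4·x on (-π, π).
Compute the real Fourier coefficients first: a_8 = 1/16, b_8 = 61/64 + π^2/2.
Then c_8 = (a_8 − i·b_8)/2 = 1/32 - i·π^2/4 - 61·i/128.

Final answer: 1/32 - i·π^2/4 - 61·i/128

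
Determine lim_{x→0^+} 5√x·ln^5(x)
This is a 0·∞ indeterminate form at x → 0⁺.
Rewrite the product as 5·ln^5(x) / x^(-1/2) and apply L'Hôpital, or use the standard hierarchy x^(-1/2) ≫ |ln x|^5 as x → 0⁺.
The indeterminate product → 0, so the limit = 0.

Final answer: 0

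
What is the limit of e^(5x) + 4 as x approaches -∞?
Evaluate the dominant behaviour as x → -∞; each term tends to a finite value or vanishes.
Limit = 4.

Final answer: 4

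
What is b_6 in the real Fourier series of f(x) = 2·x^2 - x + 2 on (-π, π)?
b_6 = (1/π) ∫_{-π}^{π} f(x)·sin(6x) dx.
Evaluate the integral (use parity and integration by parts as needed): b_6 = 1/3.

Final answer: 1/3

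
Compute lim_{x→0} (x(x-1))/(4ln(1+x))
Both numerator and denominator → 0 as x → 0; this is a 0/0 indeterminate form.
Expand each to leading order near x = 0: numerator ~ -x, denominator ~ 4·x.
The limit of the ratio is -1/4.

Final answer: -1/4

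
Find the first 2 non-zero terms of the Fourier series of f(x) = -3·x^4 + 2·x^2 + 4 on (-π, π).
(-152 + 24·π^2)·cos(x) - 3·π^4/5 + 4 + 2·π^2/3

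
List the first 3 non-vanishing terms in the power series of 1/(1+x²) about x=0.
x^4 - x^2 + 1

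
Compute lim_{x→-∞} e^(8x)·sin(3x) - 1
Evaluate the dominant behaviour as x → -∞; each term tends to a finite value or vanishes.
Limit = -1.

Final answer: -1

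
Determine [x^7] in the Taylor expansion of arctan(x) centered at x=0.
Expand to order 7: arctan(x) = -x^7/7 + x^5/5 - x^3/3 + x + O(x^8).
The coefficient of x^7 is -1/7.

Final answer: -1/7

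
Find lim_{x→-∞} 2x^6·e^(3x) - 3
The product is a 0·∞ indeterminate form at x → -∞.
Rewrite the product as 2x^6 / e^(-3x) (an ∞/∞ form) and apply L'Hôpital, or use the standard hierarchy e^(3|x|) ≫ |x^6| as x → -∞.
The indeterminate product → 0, so the limit = -3.

Final answer: -3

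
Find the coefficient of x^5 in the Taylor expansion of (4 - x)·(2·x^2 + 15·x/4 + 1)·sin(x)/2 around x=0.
Expand to order 5: (4 - x)·(2·x^2 + 15·x/4 + 1)·sin(x)/2 = -27·x^5/80 - 13·x^4/6 + 43·x^3/24 + 7·x^2 + 2·x + O(x^6).
The coefficient of x^5 is -27/80.

Final answer: -27/80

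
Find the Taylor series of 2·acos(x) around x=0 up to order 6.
-3·x^5/20 - x^3/3 - 2·x + π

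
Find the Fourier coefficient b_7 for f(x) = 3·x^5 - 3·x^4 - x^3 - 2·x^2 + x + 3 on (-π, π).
b_7 = (1/π) ∫_{-π}^{π} f(x)·sin(7x) dx.
Evaluate the integral (use parity and integration by parts as needed): b_7 = -218·π^2/343 + 6110/16807 + 6·π^4/7.

Final answer: -218·π^2/343 + 6110/16807 + 6·π^4/7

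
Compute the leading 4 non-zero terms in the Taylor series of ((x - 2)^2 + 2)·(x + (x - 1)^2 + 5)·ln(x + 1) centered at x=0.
-32·x^4 + 43·x^3 - 48·x^2 + 36·x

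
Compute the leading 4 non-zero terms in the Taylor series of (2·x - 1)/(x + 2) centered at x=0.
5·x^3/16 - 5·x^2/8 + 5·x/4 - 1/2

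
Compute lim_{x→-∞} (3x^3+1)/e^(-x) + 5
The quotient is an ∞/∞ indeterminate form as x → -∞.
Compare growth rates of the dominant terms (exponentials ≫ polynomials ≫ logarithms), or apply L'Hôpital's rule; the quotient → 0.
Adding the constant: 0 + 5 = 5. Limit = 5.

Final answer: 5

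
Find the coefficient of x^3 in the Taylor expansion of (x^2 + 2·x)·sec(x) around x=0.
Expand to order 3: (x^2 + 2·x)·sec(x) = x^3 + x^2 + 2·x + O(x^4).
The coefficient of x^3 is 1.

Final answer: 1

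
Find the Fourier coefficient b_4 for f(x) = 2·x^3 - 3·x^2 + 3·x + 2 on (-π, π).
b_4 = (1/π) ∫_{-π}^{π} f(x)·sin(4x) dx.
Evaluate the integral (use parity and integration by parts as needed): b_4 = -π^2 - 9/8.

Final answer: -π^2 - 9/8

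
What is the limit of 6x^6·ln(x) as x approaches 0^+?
This is a 0·∞ indeterminate form at x → 0⁺.
Rewrite the product as 6·ln(x) / x^(-6) and apply L'Hôpital, or use the standard hierarchy x^(-6) ≫ |ln x| as x → 0⁺.
The indeterminate product → 0, so the limit = 0.

Final answer: 0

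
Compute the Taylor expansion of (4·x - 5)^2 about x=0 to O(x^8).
16·x^2 - 40·x + 25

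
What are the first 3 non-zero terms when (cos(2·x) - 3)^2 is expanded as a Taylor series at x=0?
4·x^4/3 + 8·x^2 + 4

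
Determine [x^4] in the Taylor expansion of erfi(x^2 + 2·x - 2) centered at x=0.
Expand to order 4: erfi(x^2 + 2·x - 2) = -148·x^4·e^(4)/(3·√(π)) + 32·x^3·e^(4)/√(π) - 14·x^2·e^(4)/√(π) + 4·x·e^(4)/√(π) - erfi(2) + O(x^5).
The coefficient of x^4 is -148·e^(4)/(3·√(π)).

Final answer: -148·e^(4)/(3·√(π))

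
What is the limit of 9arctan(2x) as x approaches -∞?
Evaluate the dominant behaviour as x → -∞; each term tends to a finite value or vanishes.
Limit = -9·π/2.

Final answer: -9·π/2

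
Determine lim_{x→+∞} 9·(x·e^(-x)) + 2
Evaluate the dominant behaviour as x → +∞; each term tends to a finite value or vanishes.
Limit = 2.

Final answer: 2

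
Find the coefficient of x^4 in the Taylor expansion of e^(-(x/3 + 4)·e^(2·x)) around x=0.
Expand to order 4: e^(-(x/3 + 4)·e^(2·x)) = -30215·x^4·e^(-4)/1944 - 4897·x^3·e^(-4)/162 + 469·x^2·e^(-4)/18 - 25·x·e^(-4)/3 + e^(-4) + O(x^5).
The coefficient of x^4 is -30215·e^(-4)/1944.

Final answer: -30215·e^(-4)/1944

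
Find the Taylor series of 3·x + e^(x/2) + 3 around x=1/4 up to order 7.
e^(1/8) + 15/4 + (e^(1/8)/2 + 3)·(x - 1/4) + e^(1/8)·(x - 1/4)^2/8 + e^(1/8)·(x - 1/4)^3/48 + e^(1/8)·(x - 1/4)^4/384 + e^(1/8)·(x - 1/4)^5/3840 + e^(1/8)·(x - 1/4)^6/46080 + e^(1/8)·(x - 1/4)^7/645120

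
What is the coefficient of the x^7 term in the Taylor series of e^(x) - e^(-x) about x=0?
Expand to order 7: e^(x) - e^(-x) = x^7/2520 + x^5/60 + x^3/3 + 2·x + O(x^8).
The coefficient of x^7 is 1/2520.

Final answer: 1/2520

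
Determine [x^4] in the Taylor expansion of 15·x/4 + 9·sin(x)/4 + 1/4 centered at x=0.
Expand to order 4: 15·x/4 + 9·sin(x)/4 + 1/4 = -3·x^3/8 + 6·x + 1/4 + O(x^5).
The coefficient of x^4 is 0.

Final answer: 0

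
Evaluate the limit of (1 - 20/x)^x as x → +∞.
As x → +∞: this is the defining limit (1 - 20/x)^x → e^(-20).
Limit = e^(-20).

Final answer: e^(-20)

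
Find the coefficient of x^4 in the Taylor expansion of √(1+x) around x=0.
Expand to order 4: √(1+x) = -5·x^4/128 + x^3/16 - x^2/8 + x/2 + 1 + O(x^5).
The coefficient of x^4 is -5/128.

Final answer: -5/128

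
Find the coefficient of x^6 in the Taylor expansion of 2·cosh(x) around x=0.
Expand to order 6: 2·cosh(x) = x^6/360 + x^4/12 + x^2 + 2 + O(x^7).
The coefficient of x^6 is 1/360.

Final answer: 1/360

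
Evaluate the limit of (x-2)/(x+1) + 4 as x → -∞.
Evaluate the dominant behaviour as x → -∞; each term tends to a finite value or vanishes.
Limit = 5.

Final answer: 5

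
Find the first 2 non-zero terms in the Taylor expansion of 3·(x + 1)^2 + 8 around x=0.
6·x + 11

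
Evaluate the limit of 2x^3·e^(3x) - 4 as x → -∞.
The product is a 0·∞ indeterminate form at x → -∞.
Rewrite the product as 2x^3 / e^(-3x) (an ∞/∞ form) and apply L'Hôpital, or use the standard hierarchy e^(3|x|) ≫ |x^3| as x → -∞.
The indeterminate product → 0, so the limit = -4.

Final answer: -4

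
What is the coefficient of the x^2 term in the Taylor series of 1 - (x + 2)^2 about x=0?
Expand to order 2: 1 - (x + 2)^2 = -x^2 - 4·x - 3 + O(x^3).
The coefficient of x^2 is -1.

Final answer: -1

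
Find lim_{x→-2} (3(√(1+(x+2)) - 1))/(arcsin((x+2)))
Both numerator and denominator → 0 as x → -2; this is a 0/0 indeterminate form.
Expand each to leading order near x = -2: numerator ~ 3·(x + 2)/2, denominator ~ (x + 2).
The limit of the ratio is 3/2.

Final answer: 3/2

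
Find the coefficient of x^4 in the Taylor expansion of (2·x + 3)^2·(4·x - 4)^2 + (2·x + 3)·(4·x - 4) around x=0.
Expand to order 4: (2·x + 3)^2·(4·x - 4)^2 + (2·x + 3)·(4·x - 4) = 64·x^4 + 64·x^3 - 168·x^2 - 92·x + 132 + O(x^5).
The coefficient of x^4 is 64.

Final answer: 64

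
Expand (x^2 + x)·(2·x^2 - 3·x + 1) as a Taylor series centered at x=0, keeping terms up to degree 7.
2·x^4 - x^3 - 2·x^2 + x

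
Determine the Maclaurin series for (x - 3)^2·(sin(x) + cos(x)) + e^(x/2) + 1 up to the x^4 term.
337·x^4/384 + 121·x^3/48 - 75·x^2/8 + 7·x/2 + 11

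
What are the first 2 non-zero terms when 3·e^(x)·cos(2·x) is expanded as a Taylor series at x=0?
3·x + 3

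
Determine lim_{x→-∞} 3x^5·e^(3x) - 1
The product is a 0·∞ indeterminate form at x → -∞.
Rewrite the product as 3x^5 / e^(-3x) (an ∞/∞ form) and apply L'Hôpital, or use the standard hierarchy e^(3|x|) ≫ |x^5| as x → -∞.
The indeterminate product → 0, so the limit = -1.

Final answer: -1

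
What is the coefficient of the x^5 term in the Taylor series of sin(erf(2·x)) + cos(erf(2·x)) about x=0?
Expand to order 5: sin(erf(2·x)) + cos(erf(2·x)) = x^5·(128/(15·π^(5/2)) + 32/(5·√(π)) + 128/(3·π^(3/2))) + x^4·(32/(3·π^2) + 64/(3·π)) + x^3·(-16/(3·√(π)) - 32/(3·π^(3/2))) - 8·x^2/π + 4·x/√(π) + 1 + O(x^6).
The coefficient of x^5 is 128/(15·π^(5/2)) + 32/(5·√(π)) + 128/(3·π^(3/2)).

Final answer: 128/(15·π^(5/2)) + 32/(5·√(π)) + 128/(3·π^(3/2))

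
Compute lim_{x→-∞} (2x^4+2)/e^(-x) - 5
The quotient is an ∞/∞ indeterminate form as x → -∞.
Compare growth rates of the dominant terms (exponentials ≫ polynomials ≫ logarithms), or apply L'Hôpital's rule; the quotient → 0.
Adding the constant: 0 - 5 = -5. Limit = -5.

Final answer: -5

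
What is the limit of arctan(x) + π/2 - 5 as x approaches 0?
Direct substitution at x = 0 gives -5 + π/2.

Final answer: -5 + π/2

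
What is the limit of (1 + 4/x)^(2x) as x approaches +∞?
As x → +∞: write (1 + 4/x)^(2x) = ((1 + 4/x)^x)^2 → (e^4)^2 = e^8.
Limit = e^(8).

Final answer: e^(8)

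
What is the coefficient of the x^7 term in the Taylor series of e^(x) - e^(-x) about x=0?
Expand to order 7: e^(x) - e^(-x) = x^7/2520 + x^5/60 + x^3/3 + 2·x + O(x^8).
The coefficient of x^7 is 1/2520.

Final answer: 1/2520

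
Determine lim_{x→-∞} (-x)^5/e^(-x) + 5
The quotient is an ∞/∞ indeterminate form as x → -∞.
Compare growth rates of the dominant terms (exponentials ≫ polynomials ≫ logarithms), or apply L'Hôpital's rule; the quotient → 0.
Adding the constant: 0 + 5 = 5. Limit = 5.

Final answer: 5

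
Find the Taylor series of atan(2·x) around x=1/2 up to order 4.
π/4 + (x - 1/2) - (x - 1/2)^2 + 2·(x - 1/2)^3/3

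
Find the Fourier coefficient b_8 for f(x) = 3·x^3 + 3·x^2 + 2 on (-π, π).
b_8 = (1/π) ∫_{-π}^{π} f(x)·sin(8x) dx.
Evaluate the integral (use parity and integration by parts as needed): b_8 = 9/128 - 3·π^2/4.

Final answer: 9/128 - 3·π^2/4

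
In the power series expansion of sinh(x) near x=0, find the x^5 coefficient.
Expand to order 5: sinh(x) = x^5/120 + x^3/6 + x + O(x^6).
The coefficient of x^5 is 1/120.

Final answer: 1/120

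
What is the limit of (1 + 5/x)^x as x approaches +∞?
As x → +∞: this is the defining limit (1 + 5/x)^x → e^5.
Limit = e^(5).

Final answer: e^(5)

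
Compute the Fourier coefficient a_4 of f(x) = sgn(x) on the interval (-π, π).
a_4 = (1/π) ∫_{-π}^{π} f(x)·cos(4x) dx.
Evaluate the integral (use parity and integration by parts as needed): a_4 = 0.

Final answer: 0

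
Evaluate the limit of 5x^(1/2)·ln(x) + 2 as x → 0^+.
The product is a 0·∞ indeterminate form at x → 0⁺.
Rewrite the product as 5·ln(x) / x^(-1/2) and apply L'Hôpital, or use the standard hierarchy x^(-1/2) ≫ |ln x| as x → 0⁺.
The indeterminate product → 0, so the limit = 2.

Final answer: 2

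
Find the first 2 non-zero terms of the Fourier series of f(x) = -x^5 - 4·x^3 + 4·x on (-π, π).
(-2·π^4 - 184 + 32·π^2)·sin(x) + (-π^2 - 5/2 + π^4)·sin(2·x)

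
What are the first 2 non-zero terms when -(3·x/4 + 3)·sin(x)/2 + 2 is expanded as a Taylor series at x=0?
2 - 3·x/2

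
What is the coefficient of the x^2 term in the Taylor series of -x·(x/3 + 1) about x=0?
Expand to order 2: -x·(x/3 + 1) = -x^2/3 - x + O(x^3).
The coefficient of x^2 is -1/3.

Final answer: -1/3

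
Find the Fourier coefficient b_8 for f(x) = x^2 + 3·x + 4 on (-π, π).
b_8 = (1/π) ∫_{-π}^{π} f(x)·sin(8x) dx.
Evaluate the integral (use parity and integration by parts as needed): b_8 = -3/4.

Final answer: -3/4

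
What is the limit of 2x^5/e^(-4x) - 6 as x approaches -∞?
The quotient is an ∞/∞ indeterminate form as x → -∞.
Compare growth rates of the dominant terms (exponentials ≫ polynomials ≫ logarithms), or apply L'Hôpital's rule; the quotient → 0.
Adding the constant: 0 - 6 = -6. Limit = -6.

Final answer: -6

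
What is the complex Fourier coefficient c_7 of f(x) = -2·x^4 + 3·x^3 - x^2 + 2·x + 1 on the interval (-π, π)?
Compute the real Fourier coefficients first: a_7 = 100/2401 + 16·π^2/49, b_7 = 160/343 + 6·π^2/7.
Then c_7 = (a_7 − i·b_7)/2 = 50/2401 + 8·π^2/49 - 3·i·π^2/7 - 80·i/343.

Final answer: 50/2401 + 8·π^2/49 - 3·i·π^2/7 - 80·i/343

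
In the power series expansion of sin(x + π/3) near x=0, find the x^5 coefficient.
Expand to order 5: sin(x + π/3) = x^5/240 + √(3)·x^4/48 - x^3/12 - √(3)·x^2/4 + x/2 + √(3)/2 + O(x^6).
The coefficient of x^5 is 1/240.

Final answer: 1/240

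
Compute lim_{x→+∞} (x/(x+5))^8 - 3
As x → +∞: x/(x+5) = 1/(1 + 5/x) → 1, and the 8th power of a limit-1 base also → 1; with the additive constant, 1 - 3 = -2.
Limit = -2.

Final answer: -2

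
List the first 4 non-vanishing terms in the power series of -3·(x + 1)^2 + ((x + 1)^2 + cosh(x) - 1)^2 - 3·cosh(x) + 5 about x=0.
53·x^4/24 + 6·x^3 + 5·x^2/2 - 2·x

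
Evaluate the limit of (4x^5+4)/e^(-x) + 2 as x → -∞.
The quotient is an ∞/∞ indeterminate form as x → -∞.
Compare growth rates of the dominant terms (exponentials ≫ polynomials ≫ logarithms), or apply L'Hôpital's rule; the quotient → 0.
Adding the constant: 0 + 2 = 2. Limit = 2.

Final answer: 2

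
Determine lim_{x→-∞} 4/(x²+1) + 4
Evaluate the dominant behaviour as x → -∞; each term tends to a finite value or vanishes.
Limit = 4.

Final answer: 4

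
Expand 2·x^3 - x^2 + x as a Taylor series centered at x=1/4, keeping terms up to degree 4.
7/32 + 7·(x - 1/4)/8 + (x - 1/4)^2/2 + 2·(x - 1/4)^3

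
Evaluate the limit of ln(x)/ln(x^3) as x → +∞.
This is an ∞/∞ indeterminate form as x → +∞.
Write ln(x^3) = 3·ln(x), reducing the quotient to 1/3.
Limit = 1/3.

Final answer: 1/3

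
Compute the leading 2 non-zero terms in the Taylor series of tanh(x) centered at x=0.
-x^3/3 + x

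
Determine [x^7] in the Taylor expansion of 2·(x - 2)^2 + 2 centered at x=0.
Expand to order 7: 2·(x - 2)^2 + 2 = 2·x^2 - 8·x + 10 + O(x^8).
The coefficient of x^7 is 0.

Final answer: 0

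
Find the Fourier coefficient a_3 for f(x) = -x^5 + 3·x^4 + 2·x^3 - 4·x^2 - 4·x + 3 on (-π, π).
a_3 = (1/π) ∫_{-π}^{π} f(x)·cos(3x) dx.
Evaluate the integral (use parity and integration by parts as needed): a_3 = 32/9 - 8·π^2/3.

Final answer: 32/9 - 8·π^2/3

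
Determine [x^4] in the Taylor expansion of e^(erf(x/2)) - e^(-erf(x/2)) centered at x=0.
Expand to order 4: e^(erf(x/2)) - e^(-erf(x/2)) = x^3·(-1/(6·√(π)) + 1/(3·π^(3/2))) + 2·x/√(π) + O(x^5).
The coefficient of x^4 is 0.

Final answer: 0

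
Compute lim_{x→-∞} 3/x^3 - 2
Evaluate the dominant behaviour as x → -∞; each term tends to a finite value or vanishes.
Limit = -2.

Final answer: -2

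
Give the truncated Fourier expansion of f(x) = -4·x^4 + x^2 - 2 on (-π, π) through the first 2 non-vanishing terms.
(-196 + 32·π^2)·cos(x) - 4·π^4/5 - 2 + π^2/3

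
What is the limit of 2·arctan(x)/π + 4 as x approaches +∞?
Evaluate the dominant behaviour as x → +∞; each term tends to a finite value or vanishes.
Limit = 5.

Final answer: 5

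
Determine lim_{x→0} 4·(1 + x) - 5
Direct substitution at x = 0 gives -1.

Final answer: -1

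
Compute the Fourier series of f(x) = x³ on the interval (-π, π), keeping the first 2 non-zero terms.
(-12 + 2·π^2)·sin(x) + (3/2 - π^2)·sin(2·x)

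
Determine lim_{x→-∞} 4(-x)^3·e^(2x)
This is a 0·∞ indeterminate form at x → -∞.
Rewrite the product as 4(-x)^3 / e^(-2x) (an ∞/∞ form) and apply L'Hôpital, or use the standard hierarchy e^(2|x|) ≫ |(-x)^3| as x → -∞.
The indeterminate product → 0, so the limit = 0.

Final answer: 0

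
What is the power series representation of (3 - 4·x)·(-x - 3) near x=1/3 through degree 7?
-50/9 + 35·(x - 1/3)/3 + 4·(x - 1/3)^2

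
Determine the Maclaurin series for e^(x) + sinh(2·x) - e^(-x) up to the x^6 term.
17·x^5/60 + 5·x^3/3 + 4·x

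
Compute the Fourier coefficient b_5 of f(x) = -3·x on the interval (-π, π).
b_5 = (1/π) ∫_{-π}^{π} f(x)·sin(5x) dx.
Evaluate the integral (use parity and integration by parts as needed): b_5 = -6/5.

Final answer: -6/5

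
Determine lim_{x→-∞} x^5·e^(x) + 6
The product is a 0·∞ indeterminate form at x → -∞.
Rewrite the product as x^5 / e^(-x) (an ∞/∞ form) and apply L'Hôpital, or use the standard hierarchy e^(|x|) ≫ |x^5| as x → -∞.
The indeterminate product → 0, so the limit = 6.

Final answer: 6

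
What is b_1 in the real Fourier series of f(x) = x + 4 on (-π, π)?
b_1 = (1/π) ∫_{-π}^{π} f(x)·sin(1x) dx.
Evaluate the integral (use parity and integration by parts as needed): b_1 = 2.

Final answer: 2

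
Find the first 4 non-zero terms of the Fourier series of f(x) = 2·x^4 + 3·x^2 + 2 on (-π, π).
(84 - 16·π^2)·cos(x) + (-3 + 4·π^2)·cos(2·x) + (-16·π^2/9 - 4/27)·cos(3·x) + 2 + π^2 + 2·π^4/5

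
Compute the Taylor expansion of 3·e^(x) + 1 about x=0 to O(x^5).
x^4/8 + x^3/2 + 3·x^2/2 + 3·x + 4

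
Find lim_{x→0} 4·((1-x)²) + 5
Direct substitution at x = 0 gives 9.

Final answer: 9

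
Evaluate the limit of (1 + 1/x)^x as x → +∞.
As x → +∞: this is the defining limit (1 + 1/x)^x → e^1.
Limit = e.

Final answer: e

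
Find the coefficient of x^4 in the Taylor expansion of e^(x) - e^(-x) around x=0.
Expand to order 4: e^(x) - e^(-x) = x^3/3 + 2·x + O(x^5).
The coefficient of x^4 is 0.

Final answer: 0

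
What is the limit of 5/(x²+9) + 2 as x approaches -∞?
Evaluate the dominant behaviour as x → -∞; each term tends to a finite value or vanishes.
Limit = 2.

Final answer: 2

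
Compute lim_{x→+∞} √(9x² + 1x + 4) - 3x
As x → +∞: multiply by the conjugate to get (1x+4)/(√(9x²+1x+4)+3x); the denominator ~ 6x, so the limit is 1/6.
Limit = 1/6.

Final answer: 1/6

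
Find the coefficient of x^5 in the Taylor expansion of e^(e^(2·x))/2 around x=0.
Expand to order 5: e^(e^(2·x))/2 = 104·e·x^5/15 + 5·e·x^4 + 10·e·x^3/3 + 2·e·x^2 + e·x + e/2 + O(x^6).
The coefficient of x^5 is 104·e/15.

Final answer: 104·e/15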